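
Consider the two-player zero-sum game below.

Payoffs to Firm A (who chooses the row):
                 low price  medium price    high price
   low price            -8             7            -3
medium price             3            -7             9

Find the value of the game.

-7/5

Column high price is strictly dominated by low price for Firm B (it gives Firm A more in every row).
The remaining 2×2 game on (low price, medium price) × (low price, medium price) has no saddle point. Let Firm A play low price with probability p; indifference gives −8p + 3(1−p) = 7p − 7(1−p), so p = 2/5.
Similarly Firm B's optimal q on low price is 14/25, and the value is -8·(14/25) + (7)·(11/25) = -7/5.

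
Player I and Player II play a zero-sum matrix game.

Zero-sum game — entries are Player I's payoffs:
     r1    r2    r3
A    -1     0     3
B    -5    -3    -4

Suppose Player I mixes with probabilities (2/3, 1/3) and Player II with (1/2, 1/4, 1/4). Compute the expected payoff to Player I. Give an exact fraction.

Against (1/2, 1/4, 1/4), each row's expected payoff is A: 1/4; B: -17/4.
Taking the (2/3, 1/3)-weighted average: (2/3)·(1/4) + (1/3)·(-17/4) = -5/4.

-5/4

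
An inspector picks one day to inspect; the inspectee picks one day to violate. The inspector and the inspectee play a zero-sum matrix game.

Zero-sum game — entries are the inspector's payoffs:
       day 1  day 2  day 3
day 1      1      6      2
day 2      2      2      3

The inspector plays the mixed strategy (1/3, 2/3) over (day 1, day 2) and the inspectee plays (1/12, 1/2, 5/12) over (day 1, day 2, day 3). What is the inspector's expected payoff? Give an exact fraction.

35/12

Against (1/12, 1/2, 5/12), each row's expected payoff is day 1: 47/12; day 2: 29/12.
Taking the (1/3, 2/3)-weighted average: (1/3)·(47/12) + (2/3)·(29/12) = 35/12.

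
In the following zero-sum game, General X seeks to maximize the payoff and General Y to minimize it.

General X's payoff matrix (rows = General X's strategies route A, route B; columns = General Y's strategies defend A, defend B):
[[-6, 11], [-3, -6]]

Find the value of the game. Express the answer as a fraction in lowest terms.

-69/20

Row minima are -6 and -6, so General X's maximin is -6; column maxima are -3 and 11, so General Y's minimax is -3. These differ, so the equilibrium is in mixed strategies.
Let General X play route A with probability p. General Y is indifferent when −6p − 3(1−p) = 11p − 6(1−p), giving p = 3/20.
Let General Y play defend A with probability q. General X is indifferent when −6q + 11(1−q) = −3q − 6(1−q), giving q = 17/20.
The value is -6·(17/20) + (11)·(3/20) = -69/20.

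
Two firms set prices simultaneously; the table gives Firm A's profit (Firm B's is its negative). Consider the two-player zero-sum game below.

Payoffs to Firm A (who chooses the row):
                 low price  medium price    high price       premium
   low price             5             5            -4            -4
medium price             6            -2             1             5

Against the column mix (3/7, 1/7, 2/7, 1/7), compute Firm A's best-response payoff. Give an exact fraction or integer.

low price: (5)·(3/7) + (5)·(1/7) + (-4)·(2/7) + (-4)·(1/7) = 8/7.
medium price: (6)·(3/7) + (-2)·(1/7) + (1)·(2/7) + (5)·(1/7) = 23/7.
The best pure response is medium price with expected payoff 23/7.

23/7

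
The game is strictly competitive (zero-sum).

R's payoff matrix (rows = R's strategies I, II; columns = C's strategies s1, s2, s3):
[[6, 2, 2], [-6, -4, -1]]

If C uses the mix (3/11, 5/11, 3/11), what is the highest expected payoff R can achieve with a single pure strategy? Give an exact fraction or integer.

34/11

I: (6)·(3/11) + (2)·(5/11) + (2)·(3/11) = 34/11.
II: (-6)·(3/11) + (-4)·(5/11) + (-1)·(3/11) = -41/11.
The best pure response is I with expected payoff 34/11.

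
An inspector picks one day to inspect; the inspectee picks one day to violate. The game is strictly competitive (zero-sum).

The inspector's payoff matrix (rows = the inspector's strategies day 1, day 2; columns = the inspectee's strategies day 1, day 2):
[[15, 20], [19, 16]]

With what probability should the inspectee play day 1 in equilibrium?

Row minima are 15 and 16, so the inspector's maximin is 16; column maxima are 19 and 20, so the inspectee's minimax is 19. These differ, so the equilibrium is in mixed strategies.
Let the inspectee play day 1 with probability q. The inspector is indifferent when 15q + 20(1−q) = 19q + 16(1−q), giving q = 1/2.

1/2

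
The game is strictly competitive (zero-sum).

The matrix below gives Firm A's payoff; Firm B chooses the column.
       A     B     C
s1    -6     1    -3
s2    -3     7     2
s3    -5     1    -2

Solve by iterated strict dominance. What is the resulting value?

Row s1 is strictly dominated by row s2 (-3>-6, 7>1, 2>-3); eliminate s1.
Column B is strictly dominated by A for Firm B (-3<7, -5<1); eliminate B.
Column C is strictly dominated by A for Firm B (-3<2, -5<-2); eliminate C.
Row s3 is strictly dominated by row s2 (-3>-5); eliminate s3.
Only (s2, A) remains, with payoff -3.

-3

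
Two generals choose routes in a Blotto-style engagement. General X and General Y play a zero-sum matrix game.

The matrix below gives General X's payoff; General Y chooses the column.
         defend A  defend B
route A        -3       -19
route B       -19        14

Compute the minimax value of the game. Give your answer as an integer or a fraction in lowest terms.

Row minima are -19 and -19, so General X's maximin is -19; column maxima are -3 and 14, so General Y's minimax is -3. These differ, so the equilibrium is in mixed strategies.
Let General X play route A with probability p. General Y is indifferent when −3p − 19(1−p) = −19p + 14(1−p), giving p = 33/49.
Let General Y play defend A with probability q. General X is indifferent when −3q − 19(1−q) = −19q + 14(1−q), giving q = 33/49.
The value is -3·(33/49) + (-19)·(16/49) = -403/49.

-403/49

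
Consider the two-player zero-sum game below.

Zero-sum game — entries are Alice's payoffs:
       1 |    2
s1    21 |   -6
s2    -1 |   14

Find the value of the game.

48/7

Row minima are -6 and -1, so Alice's maximin is -1; column maxima are 21 and 14, so Bob's minimax is 14. These differ, so the equilibrium is in mixed strategies.
Let Alice play s1 with probability p. Bob is indifferent when 21p − (1−p) = −6p + 14(1−p), giving p = 5/14.
Let Bob play 1 with probability q. Alice is indifferent when 21q − 6(1−q) = −q + 14(1−q), giving q = 10/21.
The value is 21·(10/21) + (-6)·(11/21) = 48/7.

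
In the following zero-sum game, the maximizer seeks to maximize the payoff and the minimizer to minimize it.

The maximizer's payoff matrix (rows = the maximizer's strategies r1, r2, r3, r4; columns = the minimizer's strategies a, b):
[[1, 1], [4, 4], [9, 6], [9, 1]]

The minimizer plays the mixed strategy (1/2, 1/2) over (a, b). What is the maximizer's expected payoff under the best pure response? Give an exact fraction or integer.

15/2

r1: (1)·(1/2) + (1)·(1/2) = 1.
r2: (4)·(1/2) + (4)·(1/2) = 4.
r3: (9)·(1/2) + (6)·(1/2) = 15/2.
r4: (9)·(1/2) + (1)·(1/2) = 5.
The best pure response is r3 with expected payoff 15/2.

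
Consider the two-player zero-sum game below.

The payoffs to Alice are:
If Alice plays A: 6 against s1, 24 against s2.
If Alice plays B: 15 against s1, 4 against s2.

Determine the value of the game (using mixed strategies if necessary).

Row minima are 6 and 4, so Alice's maximin is 6; column maxima are 15 and 24, so Bob's minimax is 15. These differ, so the equilibrium is in mixed strategies.
Let Alice play A with probability p. Bob is indifferent when 6p + 15(1−p) = 24p + 4(1−p), giving p = 11/29.
Let Bob play s1 with probability q. Alice is indifferent when 6q + 24(1−q) = 15q + 4(1−q), giving q = 20/29.
The value is 6·(20/29) + (24)·(9/29) = 336/29.

336/29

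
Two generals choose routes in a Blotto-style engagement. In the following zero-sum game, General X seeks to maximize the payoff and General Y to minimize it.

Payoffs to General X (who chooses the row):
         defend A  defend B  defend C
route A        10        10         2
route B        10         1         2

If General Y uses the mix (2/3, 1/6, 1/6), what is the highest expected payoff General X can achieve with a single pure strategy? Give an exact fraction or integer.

route A: (10)·(2/3) + (10)·(1/6) + (2)·(1/6) = 26/3.
route B: (10)·(2/3) + (1)·(1/6) + (2)·(1/6) = 43/6.
The best pure response is route A with expected payoff 26/3.

26/3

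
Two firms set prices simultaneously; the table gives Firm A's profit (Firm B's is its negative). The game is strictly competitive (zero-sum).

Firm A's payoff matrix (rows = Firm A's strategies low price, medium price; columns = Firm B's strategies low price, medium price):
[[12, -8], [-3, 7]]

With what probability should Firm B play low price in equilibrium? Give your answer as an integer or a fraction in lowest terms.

Row minima are -8 and -3, so Firm A's maximin is -3; column maxima are 12 and 7, so Firm B's minimax is 7. These differ, so the equilibrium is in mixed strategies.
Let Firm B play low price with probability q. Firm A is indifferent when 12q − 8(1−q) = −3q + 7(1−q), giving q = 1/2.

1/2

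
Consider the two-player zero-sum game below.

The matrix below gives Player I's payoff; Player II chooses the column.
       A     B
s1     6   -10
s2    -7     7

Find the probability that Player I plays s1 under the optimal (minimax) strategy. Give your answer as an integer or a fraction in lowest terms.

7/15

Row minima are -10 and -7, so Player I's maximin is -7; column maxima are 6 and 7, so Player II's minimax is 6. These differ, so the equilibrium is in mixed strategies.
Let Player I play s1 with probability p. Player II is indifferent when 6p − 7(1−p) = −10p + 7(1−p), giving p = 7/15.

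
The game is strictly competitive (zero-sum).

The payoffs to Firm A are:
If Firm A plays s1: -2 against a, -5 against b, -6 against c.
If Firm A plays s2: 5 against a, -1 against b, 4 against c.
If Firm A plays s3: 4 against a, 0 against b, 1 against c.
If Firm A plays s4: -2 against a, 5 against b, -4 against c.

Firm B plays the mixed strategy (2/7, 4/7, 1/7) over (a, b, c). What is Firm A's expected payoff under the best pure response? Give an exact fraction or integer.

s1: (-2)·(2/7) + (-5)·(4/7) + (-6)·(1/7) = -30/7.
s2: (5)·(2/7) + (-1)·(4/7) + (4)·(1/7) = 10/7.
s3: (4)·(2/7) + (0)·(4/7) + (1)·(1/7) = 9/7.
s4: (-2)·(2/7) + (5)·(4/7) + (-4)·(1/7) = 12/7.
The best pure response is s4 with expected payoff 12/7.

12/7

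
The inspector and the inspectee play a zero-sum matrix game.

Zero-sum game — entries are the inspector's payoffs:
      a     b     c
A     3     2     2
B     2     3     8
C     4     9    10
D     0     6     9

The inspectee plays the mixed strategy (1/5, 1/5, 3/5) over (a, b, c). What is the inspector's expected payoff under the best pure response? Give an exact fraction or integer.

A: (3)·(1/5) + (2)·(1/5) + (2)·(3/5) = 11/5.
B: (2)·(1/5) + (3)·(1/5) + (8)·(3/5) = 29/5.
C: (4)·(1/5) + (9)·(1/5) + (10)·(3/5) = 43/5.
D: (0)·(1/5) + (6)·(1/5) + (9)·(3/5) = 33/5.
The best pure response is C with expected payoff 43/5.

43/5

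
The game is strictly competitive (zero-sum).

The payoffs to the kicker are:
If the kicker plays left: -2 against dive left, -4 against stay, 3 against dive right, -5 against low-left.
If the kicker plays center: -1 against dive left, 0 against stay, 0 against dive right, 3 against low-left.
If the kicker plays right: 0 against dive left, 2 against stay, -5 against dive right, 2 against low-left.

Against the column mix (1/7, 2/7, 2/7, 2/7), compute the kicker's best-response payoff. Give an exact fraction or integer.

5/7

left: (-2)·(1/7) + (-4)·(2/7) + (3)·(2/7) + (-5)·(2/7) = -2.
center: (-1)·(1/7) + (0)·(2/7) + (0)·(2/7) + (3)·(2/7) = 5/7.
right: (0)·(1/7) + (2)·(2/7) + (-5)·(2/7) + (2)·(2/7) = -2/7.
The best pure response is center with expected payoff 5/7.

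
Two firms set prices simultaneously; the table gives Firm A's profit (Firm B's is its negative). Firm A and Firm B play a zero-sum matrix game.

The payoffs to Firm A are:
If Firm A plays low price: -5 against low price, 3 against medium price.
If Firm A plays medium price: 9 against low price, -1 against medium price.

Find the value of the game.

Row minima are -5 and -1, so Firm A's maximin is -1; column maxima are 9 and 3, so Firm B's minimax is 3. These differ, so the equilibrium is in mixed strategies.
Let Firm A play low price with probability p. Firm B is indifferent when −5p + 9(1−p) = 3p − (1−p), giving p = 5/9.
Let Firm B play low price with probability q. Firm A is indifferent when −5q + 3(1−q) = 9q − (1−q), giving q = 2/9.
The value is -5·(2/9) + (3)·(7/9) = 11/9.

11/9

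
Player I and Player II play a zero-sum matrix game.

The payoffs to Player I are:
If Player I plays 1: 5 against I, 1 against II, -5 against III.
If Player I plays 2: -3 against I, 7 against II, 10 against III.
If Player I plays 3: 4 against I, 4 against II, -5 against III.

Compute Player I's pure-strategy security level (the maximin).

-3

The worst-case payoff for each row is 1: -5, 2: -3, 3: -5.
The best of these is -3.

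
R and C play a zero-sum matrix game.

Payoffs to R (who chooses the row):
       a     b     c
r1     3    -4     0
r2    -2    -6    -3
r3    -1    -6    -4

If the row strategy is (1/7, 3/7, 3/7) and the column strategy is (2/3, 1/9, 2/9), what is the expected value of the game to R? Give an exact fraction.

Against (2/3, 1/9, 2/9), each row's expected payoff is r1: 14/9; r2: -8/3; r3: -20/9.
Taking the (1/7, 3/7, 3/7)-weighted average: (1/7)·(14/9) + (3/7)·(-8/3) + (3/7)·(-20/9) = -118/63.

-118/63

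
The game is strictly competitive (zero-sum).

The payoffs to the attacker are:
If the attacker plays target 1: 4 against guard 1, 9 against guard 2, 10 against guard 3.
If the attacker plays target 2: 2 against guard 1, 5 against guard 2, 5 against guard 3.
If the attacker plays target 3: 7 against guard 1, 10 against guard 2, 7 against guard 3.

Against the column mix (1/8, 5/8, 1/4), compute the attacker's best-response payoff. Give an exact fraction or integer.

target 1: (4)·(1/8) + (9)·(5/8) + (10)·(1/4) = 69/8.
target 2: (2)·(1/8) + (5)·(5/8) + (5)·(1/4) = 37/8.
target 3: (7)·(1/8) + (10)·(5/8) + (7)·(1/4) = 71/8.
The best pure response is target 3 with expected payoff 71/8.

71/8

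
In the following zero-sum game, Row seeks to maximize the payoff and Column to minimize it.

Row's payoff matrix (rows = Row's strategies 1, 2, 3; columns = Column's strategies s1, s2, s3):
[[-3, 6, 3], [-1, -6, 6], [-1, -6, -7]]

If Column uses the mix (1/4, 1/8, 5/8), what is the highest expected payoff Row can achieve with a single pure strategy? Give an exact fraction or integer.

1: (-3)·(1/4) + (6)·(1/8) + (3)·(5/8) = 15/8.
2: (-1)·(1/4) + (-6)·(1/8) + (6)·(5/8) = 11/4.
3: (-1)·(1/4) + (-6)·(1/8) + (-7)·(5/8) = -43/8.
The best pure response is 2 with expected payoff 11/4.

11/4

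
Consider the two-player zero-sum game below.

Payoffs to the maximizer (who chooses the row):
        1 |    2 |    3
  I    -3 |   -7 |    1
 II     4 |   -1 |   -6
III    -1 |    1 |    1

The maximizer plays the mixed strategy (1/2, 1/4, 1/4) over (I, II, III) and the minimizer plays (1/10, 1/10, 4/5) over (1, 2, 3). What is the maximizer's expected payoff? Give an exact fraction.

-41/40

Against (1/10, 1/10, 4/5), each row's expected payoff is I: -1/5; II: -9/2; III: 4/5.
Taking the (1/2, 1/4, 1/4)-weighted average: (1/2)·(-1/5) + (1/4)·(-9/2) + (1/4)·(4/5) = -41/40.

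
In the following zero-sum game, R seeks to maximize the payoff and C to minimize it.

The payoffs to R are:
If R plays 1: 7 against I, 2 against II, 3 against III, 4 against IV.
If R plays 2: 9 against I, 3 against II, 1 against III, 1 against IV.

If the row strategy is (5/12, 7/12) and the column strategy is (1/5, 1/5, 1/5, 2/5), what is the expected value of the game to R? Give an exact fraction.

Against (1/5, 1/5, 1/5, 2/5), each row's expected payoff is 1: 4; 2: 3.
Taking the (5/12, 7/12)-weighted average: (5/12)·(4) + (7/12)·(3) = 41/12.

41/12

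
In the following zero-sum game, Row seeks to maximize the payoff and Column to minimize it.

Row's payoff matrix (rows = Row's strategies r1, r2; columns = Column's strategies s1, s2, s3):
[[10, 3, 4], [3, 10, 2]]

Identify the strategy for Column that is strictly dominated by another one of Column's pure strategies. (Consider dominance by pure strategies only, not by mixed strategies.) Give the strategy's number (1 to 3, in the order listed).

1

Column prefers columns that give Row less. Compare s1 with s3: 4 < 10, 2 < 3.
So s3 strictly dominates s1 for Column; s1 is strictly dominated.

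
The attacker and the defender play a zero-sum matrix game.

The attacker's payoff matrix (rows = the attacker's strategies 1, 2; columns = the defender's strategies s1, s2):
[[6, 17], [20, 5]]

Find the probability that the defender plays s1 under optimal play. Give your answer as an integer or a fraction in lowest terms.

6/13

Row minima are 6 and 5, so the attacker's maximin is 6; column maxima are 20 and 17, so the defender's minimax is 17. These differ, so the equilibrium is in mixed strategies.
Let the defender play s1 with probability q. The attacker is indifferent when 6q + 17(1−q) = 20q + 5(1−q), giving q = 6/13.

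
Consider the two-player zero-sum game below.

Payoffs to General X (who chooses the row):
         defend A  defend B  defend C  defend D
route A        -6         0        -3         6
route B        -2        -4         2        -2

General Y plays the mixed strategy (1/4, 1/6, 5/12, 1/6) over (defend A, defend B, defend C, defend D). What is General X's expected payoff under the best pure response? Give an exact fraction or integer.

route A: (-6)·(1/4) + (0)·(1/6) + (-3)·(5/12) + (6)·(1/6) = -7/4.
route B: (-2)·(1/4) + (-4)·(1/6) + (2)·(5/12) + (-2)·(1/6) = -2/3.
The best pure response is route B with expected payoff -2/3.

-2/3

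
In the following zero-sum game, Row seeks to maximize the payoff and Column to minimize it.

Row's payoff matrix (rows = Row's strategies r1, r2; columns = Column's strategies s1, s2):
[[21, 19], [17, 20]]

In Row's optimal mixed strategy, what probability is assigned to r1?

3/5

Row minima are 19 and 17, so Row's maximin is 19; column maxima are 21 and 20, so Column's minimax is 20. These differ, so the equilibrium is in mixed strategies.
Let Row play r1 with probability p. Column is indifferent when 21p + 17(1−p) = 19p + 20(1−p), giving p = 3/5.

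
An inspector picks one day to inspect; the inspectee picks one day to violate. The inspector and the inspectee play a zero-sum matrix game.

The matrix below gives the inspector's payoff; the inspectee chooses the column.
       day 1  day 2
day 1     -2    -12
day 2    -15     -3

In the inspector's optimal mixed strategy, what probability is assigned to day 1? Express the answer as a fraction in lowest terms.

6/11

Row minima are -12 and -15, so the inspector's maximin is -12; column maxima are -2 and -3, so the inspectee's minimax is -3. These differ, so the equilibrium is in mixed strategies.
Let the inspector play day 1 with probability p. The inspectee is indifferent when −2p − 15(1−p) = −12p − 3(1−p), giving p = 6/11.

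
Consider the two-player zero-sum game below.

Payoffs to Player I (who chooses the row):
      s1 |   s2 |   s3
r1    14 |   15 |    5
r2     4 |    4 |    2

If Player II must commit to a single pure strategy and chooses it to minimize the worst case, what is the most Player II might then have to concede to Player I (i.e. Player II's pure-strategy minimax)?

The worst case (largest entry) in each column is s1: 14, s2: 15, s3: 5.
The best (smallest) of these is 5.

5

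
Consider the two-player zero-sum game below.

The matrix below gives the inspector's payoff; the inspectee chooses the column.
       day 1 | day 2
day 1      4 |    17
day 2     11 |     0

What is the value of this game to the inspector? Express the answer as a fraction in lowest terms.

Row minima are 4 and 0, so the inspector's maximin is 4; column maxima are 11 and 17, so the inspectee's minimax is 11. These differ, so the equilibrium is in mixed strategies.
Let the inspector play day 1 with probability p. The inspectee is indifferent when 4p + 11(1−p) = 17p, giving p = 11/24.
Let the inspectee play day 1 with probability q. The inspector is indifferent when 4q + 17(1−q) = 11q, giving q = 17/24.
The value is 4·(17/24) + (17)·(7/24) = 187/24.

187/24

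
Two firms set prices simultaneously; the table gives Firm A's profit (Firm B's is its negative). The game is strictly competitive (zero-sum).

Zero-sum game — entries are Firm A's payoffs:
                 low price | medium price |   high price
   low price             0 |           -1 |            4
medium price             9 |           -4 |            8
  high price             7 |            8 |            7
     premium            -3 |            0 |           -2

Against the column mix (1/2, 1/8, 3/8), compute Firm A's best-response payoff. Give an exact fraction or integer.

57/8

low price: (0)·(1/2) + (-1)·(1/8) + (4)·(3/8) = 11/8.
medium price: (9)·(1/2) + (-4)·(1/8) + (8)·(3/8) = 7.
high price: (7)·(1/2) + (8)·(1/8) + (7)·(3/8) = 57/8.
premium: (-3)·(1/2) + (0)·(1/8) + (-2)·(3/8) = -9/4.
The best pure response is high price with expected payoff 57/8.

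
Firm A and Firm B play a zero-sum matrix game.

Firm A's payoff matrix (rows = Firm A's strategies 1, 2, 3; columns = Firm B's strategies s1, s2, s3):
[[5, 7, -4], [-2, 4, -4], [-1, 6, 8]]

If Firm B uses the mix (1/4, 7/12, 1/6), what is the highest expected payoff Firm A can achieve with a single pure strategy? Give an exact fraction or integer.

14/3

1: (5)·(1/4) + (7)·(7/12) + (-4)·(1/6) = 14/3.
2: (-2)·(1/4) + (4)·(7/12) + (-4)·(1/6) = 7/6.
3: (-1)·(1/4) + (6)·(7/12) + (8)·(1/6) = 55/12.
The best pure response is 1 with expected payoff 14/3.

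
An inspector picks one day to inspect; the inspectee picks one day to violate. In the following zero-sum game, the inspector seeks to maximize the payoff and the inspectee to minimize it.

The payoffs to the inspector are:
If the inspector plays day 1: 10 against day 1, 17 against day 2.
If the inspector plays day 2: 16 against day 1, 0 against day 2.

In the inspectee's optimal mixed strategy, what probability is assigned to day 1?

Row minima are 10 and 0, so the inspector's maximin is 10; column maxima are 16 and 17, so the inspectee's minimax is 16. These differ, so the equilibrium is in mixed strategies.
Let the inspectee play day 1 with probability q. The inspector is indifferent when 10q + 17(1−q) = 16q, giving q = 17/23.

17/23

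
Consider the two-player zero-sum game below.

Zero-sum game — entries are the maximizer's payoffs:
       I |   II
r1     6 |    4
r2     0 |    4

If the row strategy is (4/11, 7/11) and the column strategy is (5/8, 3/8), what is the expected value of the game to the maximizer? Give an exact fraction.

63/22

Against (5/8, 3/8), each row's expected payoff is r1: 21/4; r2: 3/2.
Taking the (4/11, 7/11)-weighted average: (4/11)·(21/4) + (7/11)·(3/2) = 63/22.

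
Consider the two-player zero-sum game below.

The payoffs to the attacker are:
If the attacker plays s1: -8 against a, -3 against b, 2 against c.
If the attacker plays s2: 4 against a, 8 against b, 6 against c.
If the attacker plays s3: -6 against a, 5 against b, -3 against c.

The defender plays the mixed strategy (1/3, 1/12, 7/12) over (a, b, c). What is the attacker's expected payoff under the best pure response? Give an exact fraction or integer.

s1: (-8)·(1/3) + (-3)·(1/12) + (2)·(7/12) = -7/4.
s2: (4)·(1/3) + (8)·(1/12) + (6)·(7/12) = 11/2.
s3: (-6)·(1/3) + (5)·(1/12) + (-3)·(7/12) = -10/3.
The best pure response is s2 with expected payoff 11/2.

11/2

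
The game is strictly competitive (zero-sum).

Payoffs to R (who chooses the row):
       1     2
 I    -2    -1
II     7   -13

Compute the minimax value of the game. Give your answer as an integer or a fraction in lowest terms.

Row minima are -2 and -13, so R's maximin is -2; column maxima are 7 and -1, so C's minimax is -1. These differ, so the equilibrium is in mixed strategies.
Let R play I with probability p. C is indifferent when −2p + 7(1−p) = −p − 13(1−p), giving p = 20/21.
Let C play 1 with probability q. R is indifferent when −2q − (1−q) = 7q − 13(1−q), giving q = 4/7.
The value is -2·(4/7) + (-1)·(3/7) = -11/7.

-11/7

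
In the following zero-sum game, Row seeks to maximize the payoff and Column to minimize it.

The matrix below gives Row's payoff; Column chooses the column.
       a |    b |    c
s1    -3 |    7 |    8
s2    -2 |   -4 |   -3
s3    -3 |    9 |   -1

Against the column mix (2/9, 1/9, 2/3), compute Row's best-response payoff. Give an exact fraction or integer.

s1: (-3)·(2/9) + (7)·(1/9) + (8)·(2/3) = 49/9.
s2: (-2)·(2/9) + (-4)·(1/9) + (-3)·(2/3) = -26/9.
s3: (-3)·(2/9) + (9)·(1/9) + (-1)·(2/3) = -1/3.
The best pure response is s1 with expected payoff 49/9.

49/9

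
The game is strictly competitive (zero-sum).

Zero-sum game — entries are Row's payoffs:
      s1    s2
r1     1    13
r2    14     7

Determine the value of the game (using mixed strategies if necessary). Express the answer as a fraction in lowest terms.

175/19

Row minima are 1 and 7, so Row's maximin is 7; column maxima are 14 and 13, so Column's minimax is 13. These differ, so the equilibrium is in mixed strategies.
Let Row play r1 with probability p. Column is indifferent when p + 14(1−p) = 13p + 7(1−p), giving p = 7/19.
Let Column play s1 with probability q. Row is indifferent when q + 13(1−q) = 14q + 7(1−q), giving q = 6/19.
The value is 1·(6/19) + (13)·(13/19) = 175/19.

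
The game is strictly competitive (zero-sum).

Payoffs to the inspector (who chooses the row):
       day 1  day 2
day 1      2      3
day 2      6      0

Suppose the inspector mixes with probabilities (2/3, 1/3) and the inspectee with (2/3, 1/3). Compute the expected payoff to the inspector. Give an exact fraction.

26/9

Against (2/3, 1/3), each row's expected payoff is day 1: 7/3; day 2: 4.
Taking the (2/3, 1/3)-weighted average: (2/3)·(7/3) + (1/3)·(4) = 26/9.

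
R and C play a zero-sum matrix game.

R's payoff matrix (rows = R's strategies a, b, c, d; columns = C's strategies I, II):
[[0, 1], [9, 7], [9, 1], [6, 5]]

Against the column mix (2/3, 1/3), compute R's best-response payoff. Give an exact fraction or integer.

25/3

a: (0)·(2/3) + (1)·(1/3) = 1/3.
b: (9)·(2/3) + (7)·(1/3) = 25/3.
c: (9)·(2/3) + (1)·(1/3) = 19/3.
d: (6)·(2/3) + (5)·(1/3) = 17/3.
The best pure response is b with expected payoff 25/3.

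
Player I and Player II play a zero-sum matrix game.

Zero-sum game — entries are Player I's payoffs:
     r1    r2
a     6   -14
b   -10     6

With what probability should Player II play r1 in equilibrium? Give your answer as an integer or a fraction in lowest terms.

Row minima are -14 and -10, so Player I's maximin is -10; column maxima are 6 and 6, so Player II's minimax is 6. These differ, so the equilibrium is in mixed strategies.
Let Player II play r1 with probability q. Player I is indifferent when 6q − 14(1−q) = −10q + 6(1−q), giving q = 5/9.

5/9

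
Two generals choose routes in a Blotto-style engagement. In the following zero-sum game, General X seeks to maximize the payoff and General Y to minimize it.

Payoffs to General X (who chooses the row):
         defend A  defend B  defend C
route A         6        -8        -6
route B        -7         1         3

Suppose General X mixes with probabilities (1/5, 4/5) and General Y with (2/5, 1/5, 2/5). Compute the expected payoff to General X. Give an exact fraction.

Against (2/5, 1/5, 2/5), each row's expected payoff is route A: -8/5; route B: -7/5.
Taking the (1/5, 4/5)-weighted average: (1/5)·(-8/5) + (4/5)·(-7/5) = -36/25.

-36/25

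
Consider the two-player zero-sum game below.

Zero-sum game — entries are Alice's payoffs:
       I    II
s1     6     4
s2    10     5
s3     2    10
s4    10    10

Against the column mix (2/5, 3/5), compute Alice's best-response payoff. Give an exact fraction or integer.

s1: (6)·(2/5) + (4)·(3/5) = 24/5.
s2: (10)·(2/5) + (5)·(3/5) = 7.
s3: (2)·(2/5) + (10)·(3/5) = 34/5.
s4: (10)·(2/5) + (10)·(3/5) = 10.
The best pure response is s4 with expected payoff 10.

10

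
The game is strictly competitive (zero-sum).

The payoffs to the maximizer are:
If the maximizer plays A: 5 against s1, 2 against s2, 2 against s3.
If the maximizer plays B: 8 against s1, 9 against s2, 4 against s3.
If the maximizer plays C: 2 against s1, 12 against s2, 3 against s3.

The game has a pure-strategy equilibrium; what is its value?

Row minima: 2, 4, 2 → the maximizer's maximin is 4.
Column maxima: 8, 12, 4 → the minimizer's minimax is 4.
They coincide at (B, s3), so the value is 4.

4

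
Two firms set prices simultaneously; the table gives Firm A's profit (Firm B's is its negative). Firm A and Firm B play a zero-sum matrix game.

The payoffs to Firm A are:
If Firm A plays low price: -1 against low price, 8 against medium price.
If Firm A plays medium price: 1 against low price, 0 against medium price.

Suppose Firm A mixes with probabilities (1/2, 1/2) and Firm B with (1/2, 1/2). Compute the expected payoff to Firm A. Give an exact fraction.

Against (1/2, 1/2), each row's expected payoff is low price: 7/2; medium price: 1/2.
Taking the (1/2, 1/2)-weighted average: (1/2)·(7/2) + (1/2)·(1/2) = 2.

2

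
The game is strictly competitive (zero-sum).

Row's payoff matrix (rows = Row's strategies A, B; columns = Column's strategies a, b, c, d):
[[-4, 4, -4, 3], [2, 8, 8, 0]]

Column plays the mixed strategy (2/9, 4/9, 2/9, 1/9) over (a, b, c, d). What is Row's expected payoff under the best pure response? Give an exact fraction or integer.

A: (-4)·(2/9) + (4)·(4/9) + (-4)·(2/9) + (3)·(1/9) = 1/3.
B: (2)·(2/9) + (8)·(4/9) + (8)·(2/9) + (0)·(1/9) = 52/9.
The best pure response is B with expected payoff 52/9.

52/9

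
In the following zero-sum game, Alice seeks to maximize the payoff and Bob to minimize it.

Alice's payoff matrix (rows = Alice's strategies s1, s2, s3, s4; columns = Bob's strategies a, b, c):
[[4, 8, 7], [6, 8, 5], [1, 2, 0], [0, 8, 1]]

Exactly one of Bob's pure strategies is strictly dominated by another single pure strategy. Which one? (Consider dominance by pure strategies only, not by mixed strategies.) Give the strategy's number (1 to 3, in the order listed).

Bob prefers columns that give Alice less. Compare b with a: 4 < 8, 6 < 8, 1 < 2, 0 < 8.
So a strictly dominates b for Bob; b is strictly dominated.

2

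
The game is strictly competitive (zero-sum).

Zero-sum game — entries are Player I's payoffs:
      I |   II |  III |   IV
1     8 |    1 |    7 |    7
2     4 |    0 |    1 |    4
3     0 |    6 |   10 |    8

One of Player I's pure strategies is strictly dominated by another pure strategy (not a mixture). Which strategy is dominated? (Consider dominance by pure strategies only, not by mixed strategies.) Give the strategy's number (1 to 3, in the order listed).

2

Compare 2 with 1: 8 > 4, 1 > 0, 7 > 1, 7 > 4.
So 1 strictly dominates 2 for Player I; 2 is strictly dominated.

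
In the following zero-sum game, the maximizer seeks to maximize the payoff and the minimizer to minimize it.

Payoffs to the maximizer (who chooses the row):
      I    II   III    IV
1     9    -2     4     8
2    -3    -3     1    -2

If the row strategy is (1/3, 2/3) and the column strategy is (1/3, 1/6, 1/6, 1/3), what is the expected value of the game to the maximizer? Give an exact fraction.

Against (1/3, 1/6, 1/6, 1/3), each row's expected payoff is 1: 6; 2: -2.
Taking the (1/3, 2/3)-weighted average: (1/3)·(6) + (2/3)·(-2) = 2/3.

2/3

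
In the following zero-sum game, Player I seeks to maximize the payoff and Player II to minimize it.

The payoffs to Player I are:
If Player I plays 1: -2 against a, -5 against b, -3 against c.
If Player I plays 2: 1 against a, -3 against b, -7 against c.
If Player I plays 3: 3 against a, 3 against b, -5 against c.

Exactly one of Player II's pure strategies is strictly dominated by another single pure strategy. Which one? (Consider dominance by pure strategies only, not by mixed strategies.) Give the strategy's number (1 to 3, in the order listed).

Player II prefers columns that give Player I less. Compare a with c: -3 < -2, -7 < 1, -5 < 3.
So c strictly dominates a for Player II; a is strictly dominated.

1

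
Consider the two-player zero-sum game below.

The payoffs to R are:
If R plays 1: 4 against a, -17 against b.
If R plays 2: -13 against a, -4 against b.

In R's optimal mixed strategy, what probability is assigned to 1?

Row minima are -17 and -13, so R's maximin is -13; column maxima are 4 and -4, so C's minimax is -4. These differ, so the equilibrium is in mixed strategies.
Let R play 1 with probability p. C is indifferent when 4p − 13(1−p) = −17p − 4(1−p), giving p = 3/10.

3/10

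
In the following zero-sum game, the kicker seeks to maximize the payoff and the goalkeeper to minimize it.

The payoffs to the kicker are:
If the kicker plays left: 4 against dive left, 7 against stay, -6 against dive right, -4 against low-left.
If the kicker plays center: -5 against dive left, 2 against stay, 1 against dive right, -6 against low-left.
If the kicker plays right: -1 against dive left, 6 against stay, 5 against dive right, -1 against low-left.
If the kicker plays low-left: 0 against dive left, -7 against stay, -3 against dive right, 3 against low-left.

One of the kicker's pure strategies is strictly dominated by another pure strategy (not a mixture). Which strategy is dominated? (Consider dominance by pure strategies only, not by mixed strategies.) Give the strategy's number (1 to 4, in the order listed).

Compare center with right: -1 > -5, 6 > 2, 5 > 1, -1 > -6.
So right strictly dominates center for the kicker; center is strictly dominated.

2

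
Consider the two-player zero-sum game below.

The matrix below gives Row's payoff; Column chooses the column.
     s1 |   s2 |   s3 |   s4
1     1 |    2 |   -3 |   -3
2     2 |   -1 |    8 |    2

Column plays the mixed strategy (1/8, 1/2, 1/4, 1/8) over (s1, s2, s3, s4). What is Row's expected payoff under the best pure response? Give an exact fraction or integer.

2

1: (1)·(1/8) + (2)·(1/2) + (-3)·(1/4) + (-3)·(1/8) = 0.
2: (2)·(1/8) + (-1)·(1/2) + (8)·(1/4) + (2)·(1/8) = 2.
The best pure response is 2 with expected payoff 2.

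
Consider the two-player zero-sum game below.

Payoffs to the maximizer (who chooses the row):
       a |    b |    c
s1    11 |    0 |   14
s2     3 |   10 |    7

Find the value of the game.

Column c is strictly dominated by a for the minimizer (it gives the maximizer more in every row).
The remaining 2×2 game on (s1, s2) × (a, b) has no saddle point. Let the maximizer play s1 with probability p; indifference gives 11p + 3(1−p) = 10(1−p), so p = 7/18.
Similarly the minimizer's optimal q on a is 5/9, and the value is 11·(5/9) + (0)·(4/9) = 55/9.

55/9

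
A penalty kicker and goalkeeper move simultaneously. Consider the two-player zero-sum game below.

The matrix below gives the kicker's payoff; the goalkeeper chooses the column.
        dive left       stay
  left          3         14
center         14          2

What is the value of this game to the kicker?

Row minima are 3 and 2, so the kicker's maximin is 3; column maxima are 14 and 14, so the goalkeeper's minimax is 14. These differ, so the equilibrium is in mixed strategies.
Let the kicker play left with probability p. The goalkeeper is indifferent when 3p + 14(1−p) = 14p + 2(1−p), giving p = 12/23.
Let the goalkeeper play dive left with probability q. The kicker is indifferent when 3q + 14(1−q) = 14q + 2(1−q), giving q = 12/23.
The value is 3·(12/23) + (14)·(11/23) = 190/23.

190/23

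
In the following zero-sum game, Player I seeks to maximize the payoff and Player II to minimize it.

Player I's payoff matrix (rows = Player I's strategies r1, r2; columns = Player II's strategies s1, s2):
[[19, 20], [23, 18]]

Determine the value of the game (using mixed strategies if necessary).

Row minima are 19 and 18, so Player I's maximin is 19; column maxima are 23 and 20, so Player II's minimax is 20. These differ, so the equilibrium is in mixed strategies.
Let Player I play r1 with probability p. Player II is indifferent when 19p + 23(1−p) = 20p + 18(1−p), giving p = 5/6.
Let Player II play s1 with probability q. Player I is indifferent when 19q + 20(1−q) = 23q + 18(1−q), giving q = 1/3.
The value is 19·(1/3) + (20)·(2/3) = 59/3.

59/3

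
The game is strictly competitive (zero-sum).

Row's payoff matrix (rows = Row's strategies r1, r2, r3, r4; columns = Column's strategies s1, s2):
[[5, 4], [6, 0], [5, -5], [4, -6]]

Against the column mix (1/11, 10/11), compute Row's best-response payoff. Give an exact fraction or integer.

r1: (5)·(1/11) + (4)·(10/11) = 45/11.
r2: (6)·(1/11) + (0)·(10/11) = 6/11.
r3: (5)·(1/11) + (-5)·(10/11) = -45/11.
r4: (4)·(1/11) + (-6)·(10/11) = -56/11.
The best pure response is r1 with expected payoff 45/11.

45/11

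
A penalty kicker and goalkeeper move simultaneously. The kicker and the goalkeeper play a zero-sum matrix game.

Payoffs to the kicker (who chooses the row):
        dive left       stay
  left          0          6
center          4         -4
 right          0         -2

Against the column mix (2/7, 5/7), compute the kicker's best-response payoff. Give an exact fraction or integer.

30/7

left: (0)·(2/7) + (6)·(5/7) = 30/7.
center: (4)·(2/7) + (-4)·(5/7) = -12/7.
right: (0)·(2/7) + (-2)·(5/7) = -10/7.
The best pure response is left with expected payoff 30/7.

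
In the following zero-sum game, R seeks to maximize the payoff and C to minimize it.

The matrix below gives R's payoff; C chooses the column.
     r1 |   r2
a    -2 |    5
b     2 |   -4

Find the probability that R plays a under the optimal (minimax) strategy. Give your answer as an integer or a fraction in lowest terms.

6/13

Row minima are -2 and -4, so R's maximin is -2; column maxima are 2 and 5, so C's minimax is 2. These differ, so the equilibrium is in mixed strategies.
Let R play a with probability p. C is indifferent when −2p + 2(1−p) = 5p − 4(1−p), giving p = 6/13.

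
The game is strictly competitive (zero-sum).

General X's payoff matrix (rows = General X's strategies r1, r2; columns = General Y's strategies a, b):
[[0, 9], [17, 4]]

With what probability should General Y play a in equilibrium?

5/22

Row minima are 0 and 4, so General X's maximin is 4; column maxima are 17 and 9, so General Y's minimax is 9. These differ, so the equilibrium is in mixed strategies.
Let General Y play a with probability q. General X is indifferent when 9(1−q) = 17q + 4(1−q), giving q = 5/22.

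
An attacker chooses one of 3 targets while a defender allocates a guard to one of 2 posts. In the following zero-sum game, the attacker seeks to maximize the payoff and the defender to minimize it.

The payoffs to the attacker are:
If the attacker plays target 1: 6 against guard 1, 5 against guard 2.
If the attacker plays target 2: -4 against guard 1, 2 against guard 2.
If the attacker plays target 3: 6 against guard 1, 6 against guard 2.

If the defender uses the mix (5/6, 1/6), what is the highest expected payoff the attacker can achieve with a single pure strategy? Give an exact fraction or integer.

6

target 1: (6)·(5/6) + (5)·(1/6) = 35/6.
target 2: (-4)·(5/6) + (2)·(1/6) = -3.
target 3: (6)·(5/6) + (6)·(1/6) = 6.
The best pure response is target 3 with expected payoff 6.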